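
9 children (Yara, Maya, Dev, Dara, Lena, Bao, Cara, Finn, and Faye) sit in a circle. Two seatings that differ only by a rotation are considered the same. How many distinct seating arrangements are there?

Fix one person's seat to break rotational symmetry; the remaining 8 people can be arranged in (8)! = 40320 ways.

40320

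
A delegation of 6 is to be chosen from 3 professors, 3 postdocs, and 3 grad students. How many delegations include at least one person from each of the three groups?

Total 6-person selections from all 9: C(9,6) = 84.
Subtract selections that omit an entire group: no professors → C(6,6) = 1; no postdocs → C(6,6) = 1; no grad students → C(6,6) = 1.
Add back selections omitting two groups (i.e. drawn from a single group): C(3,6) + C(3,6) + C(3,6) = 0.
By inclusion–exclusion: 84 − 3 + 0 = 81.

81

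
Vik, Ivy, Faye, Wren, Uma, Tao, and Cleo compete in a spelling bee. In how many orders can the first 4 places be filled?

840

This is an ordered selection of 4 from 7: P(7,4).
That gives 7 × 6 × 5 × 4 = 840.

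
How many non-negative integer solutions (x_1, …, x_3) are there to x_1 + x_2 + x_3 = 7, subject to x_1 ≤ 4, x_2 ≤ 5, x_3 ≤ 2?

12

Without the upper bounds there are C(9,2) = 36 ways to split 7 among 3 variables.
Subtract solutions that violate a single cap (substitute x_i' = x_i − (cap_i+1)): x_1 ≥ 5 gives C(4,2) = 6; x_2 ≥ 6 gives C(3,2) = 3; x_3 ≥ 3 gives C(6,2) = 15. Together 24.
No two caps can be exceeded simultaneously, so the pair terms are all 0.
By inclusion–exclusion the count is 36 − 24 + 0 = 12.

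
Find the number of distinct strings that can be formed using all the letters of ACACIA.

60

Letter multiplicities in ACACIA: A×3, C×2, I×1.
So there are 6! / (3!·2!) = 60 distinguishable arrangements.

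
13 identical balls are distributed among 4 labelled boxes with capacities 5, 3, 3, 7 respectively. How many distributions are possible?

48

Ignoring the caps, the number of non-negative solutions to x_1+…+x_4 = 13 is C(16,3) = 560.
Subtract solutions that violate a single cap (substitute x_i' = x_i − (cap_i+1)): x_1 ≥ 6 gives C(10,3) = 120; x_2 ≥ 4 gives C(12,3) = 220; x_3 ≥ 4 gives C(12,3) = 220; x_4 ≥ 8 gives C(8,3) = 56. Together 616.
Add back pairs where two caps are both exceeded: 20 + 20 + 0 + 56 + 4 + 4 = 104.
By inclusion–exclusion the count is 560 − 616 + 104 = 48.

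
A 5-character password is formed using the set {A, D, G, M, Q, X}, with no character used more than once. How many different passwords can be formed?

720

This is a permutation of 5 out of 6: P(6,5) = 6!/1!.
6 × 5 × 4 × 3 × 2 = 720.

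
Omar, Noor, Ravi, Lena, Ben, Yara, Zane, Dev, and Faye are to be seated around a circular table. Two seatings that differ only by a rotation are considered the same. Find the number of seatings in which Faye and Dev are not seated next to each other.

Without the restriction there are (8)! = 40320 seatings.
Those with Faye next to Dev: fuse the pair into one unit and seat 8 units around a circle — 2·(7)! = 10080.
Subtracting, 40320 − 10080 = 30240.

30240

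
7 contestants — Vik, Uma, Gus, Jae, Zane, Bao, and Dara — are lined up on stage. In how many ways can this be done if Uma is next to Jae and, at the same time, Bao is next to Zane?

Treat {Uma,Jae} as one block (2 orders) and {Bao,Zane} as another (2 orders).
That leaves 5 units to arrange: 2 × 2 × 5! = 4 × 120 = 480.

480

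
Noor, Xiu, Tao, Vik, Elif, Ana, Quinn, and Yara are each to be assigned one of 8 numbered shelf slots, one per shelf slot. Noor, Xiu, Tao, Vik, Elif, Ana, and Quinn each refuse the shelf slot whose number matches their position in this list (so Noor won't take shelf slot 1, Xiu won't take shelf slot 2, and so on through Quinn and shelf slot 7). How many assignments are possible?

Let Aᵢ (for 1 ≤ i ≤ 7) be the placements that put person i in their forbidden shelf slot. Any j of these fix j positions, leaving (8−j)! ways to fill the rest, and there are C(7,j) ways to pick which j.
By inclusion–exclusion, the number of valid placements is Σ_{j=0}^{7} (−1)^j C(7,j)·(8−j)!.
Computing: 40320 − 35280 + 15120 − 4200 + 840 − 126 + 14 − 1 = 16687.

16687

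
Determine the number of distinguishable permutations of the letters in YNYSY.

20

Letter multiplicities in YNYSY: N×1, S×1, Y×3.
Dividing 5! = 120 by 3! = 6 for the repeated letters gives 20.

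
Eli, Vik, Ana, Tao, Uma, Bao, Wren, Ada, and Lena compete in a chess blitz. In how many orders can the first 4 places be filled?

3024

This is an ordered selection of 4 from 9: P(9,4).
That gives 9 × 8 × 7 × 6 = 3024.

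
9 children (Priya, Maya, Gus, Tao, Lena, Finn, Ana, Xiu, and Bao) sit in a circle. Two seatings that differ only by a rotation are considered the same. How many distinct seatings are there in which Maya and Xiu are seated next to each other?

Treat {Maya, Xiu} as one unit (2 internal orders) and seat the resulting 8 units around the table: (7)! circular arrangements.
So 2 × (7)! = 2 × 5040 = 10080.

10080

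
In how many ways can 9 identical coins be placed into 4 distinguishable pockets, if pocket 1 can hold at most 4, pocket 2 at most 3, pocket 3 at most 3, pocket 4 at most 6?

69

By stars and bars, unrestricted non-negative solutions to x_1+…+x_4 = 9 number C(9+3,3) = 220.
Subtract solutions that violate a single cap (substitute x_i' = x_i − (cap_i+1)): x_1 ≥ 5 gives C(7,3) = 35; x_2 ≥ 4 gives C(8,3) = 56; x_3 ≥ 4 gives C(8,3) = 56; x_4 ≥ 7 gives C(5,3) = 10. Together 157.
Add back pairs where two caps are both exceeded: 1 + 1 + 0 + 4 + 0 + 0 = 6.
By inclusion–exclusion the count is 220 − 157 + 6 = 69.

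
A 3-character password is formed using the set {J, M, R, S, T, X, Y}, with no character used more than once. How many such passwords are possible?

210

This is a permutation of 3 out of 7: P(7,3) = 7!/4!.
7 × 6 × 5 = 210.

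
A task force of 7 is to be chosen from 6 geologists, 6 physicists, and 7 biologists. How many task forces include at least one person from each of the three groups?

Total 7-person selections from all 19: C(19,7) = 50388.
Selections missing a whole group: no geologists → C(13,7) = 1716; no physicists → C(13,7) = 1716; no biologists → C(12,7) = 792.
Add back selections omitting two groups (i.e. drawn from a single group): C(6,7) + C(6,7) + C(7,7) = 1.
By inclusion–exclusion: 50388 − 4224 + 1 = 46165.

46165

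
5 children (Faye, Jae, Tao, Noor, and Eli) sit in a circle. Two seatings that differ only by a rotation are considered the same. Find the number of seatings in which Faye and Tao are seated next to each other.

12

Treat {Faye, Tao} as one unit (2 internal orders) and seat the resulting 4 units around the table: (3)! circular arrangements.
So 2 × (3)! = 2 × 6 = 12.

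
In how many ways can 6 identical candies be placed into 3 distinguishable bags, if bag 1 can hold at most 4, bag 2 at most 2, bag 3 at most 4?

Ignoring the caps, the number of non-negative solutions to x_1+…+x_3 = 6 is C(8,2) = 28.
Subtract solutions that violate a single cap (substitute x_i' = x_i − (cap_i+1)): x_1 ≥ 5 gives C(3,2) = 3; x_2 ≥ 3 gives C(5,2) = 10; x_3 ≥ 5 gives C(3,2) = 3. Together 16.
No two caps can be exceeded simultaneously, so the pair terms are all 0.
By inclusion–exclusion the count is 28 − 16 + 0 = 12.

12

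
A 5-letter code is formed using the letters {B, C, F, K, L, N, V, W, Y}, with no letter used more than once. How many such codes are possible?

With no repetition, fill the 5 letters in order: 9 choices, then 8, down to 5.
9 × 8 × 7 × 6 × 5 = 15120.

15120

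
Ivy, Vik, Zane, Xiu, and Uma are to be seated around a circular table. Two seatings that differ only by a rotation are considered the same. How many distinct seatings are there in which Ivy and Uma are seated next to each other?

Glue Ivy and Uma into a block (2 internal orders). Seating 4 units around a circle gives (3)! arrangements.
So 2 × (3)! = 2 × 6 = 12.

12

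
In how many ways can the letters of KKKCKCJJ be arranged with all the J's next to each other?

105

Treat the 2 copies of J as a single block. The multiset to arrange is then {JJ, C, C, K, K, K, K}, 7 items in all.
That gives (7)!/(4!·2!) = 105 arrangements.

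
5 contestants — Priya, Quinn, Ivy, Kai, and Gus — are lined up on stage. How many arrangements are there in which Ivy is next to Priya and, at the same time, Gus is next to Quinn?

24

Treat {Ivy,Priya} as one block (2 orders) and {Gus,Quinn} as another (2 orders).
That leaves 3 units to arrange: 2 × 2 × 3! = 4 × 6 = 24.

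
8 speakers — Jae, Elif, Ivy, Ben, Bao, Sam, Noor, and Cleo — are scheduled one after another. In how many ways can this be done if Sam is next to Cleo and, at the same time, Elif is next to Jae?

2880

Treat {Sam,Cleo} as one block (2 orders) and {Elif,Jae} as another (2 orders).
That leaves 6 units to arrange: 2 × 2 × 6! = 4 × 720 = 2880.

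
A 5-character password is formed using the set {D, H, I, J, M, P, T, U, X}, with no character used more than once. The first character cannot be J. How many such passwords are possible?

The first character has 9−1 = 8 choices (anything except J).
The remaining 4 characters are filled from the other 8 symbols without repetition: 8 × 7 × 6 × 5 = 1680.
Total: 8 × 1680 = 13440.

13440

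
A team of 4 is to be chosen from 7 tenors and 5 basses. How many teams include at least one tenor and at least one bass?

With no constraint there are C(12,4) = 495 possible selections.
Subtract selections that omit an entire group: no tenors → C(5,4) = 5; no basses → C(7,4) = 35.
Both groups omitted at once is impossible, so 495 − 40 = 455.

455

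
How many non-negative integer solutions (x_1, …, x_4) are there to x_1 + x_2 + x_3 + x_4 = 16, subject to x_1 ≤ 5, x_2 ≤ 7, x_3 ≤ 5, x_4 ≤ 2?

19

By stars and bars, unrestricted non-negative solutions to x_1+…+x_4 = 16 number C(16+3,3) = 969.
Subtract solutions that violate a single cap (substitute x_i' = x_i − (cap_i+1)): x_1 ≥ 6 gives C(13,3) = 286; x_2 ≥ 8 gives C(11,3) = 165; x_3 ≥ 6 gives C(13,3) = 286; x_4 ≥ 3 gives C(16,3) = 560. Together 1297.
Add back pairs where two caps are both exceeded: 10 + 35 + 120 + 10 + 56 + 120 = 351.
Subtract triples: 0 + 0 + 4 + 0 = 4.
By inclusion–exclusion the count is 969 − 1297 + 351 − 4 = 19.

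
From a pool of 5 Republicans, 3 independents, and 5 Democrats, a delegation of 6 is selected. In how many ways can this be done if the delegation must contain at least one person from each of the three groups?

Unrestricted: C(13,6) = 1716 ways to pick any 6 of the 13.
Subtract selections that omit an entire group: no Republicans → C(8,6) = 28; no independents → C(10,6) = 210; no Democrats → C(8,6) = 28.
Add back selections omitting two groups (i.e. drawn from a single group): C(5,6) + C(3,6) + C(5,6) = 0.
By inclusion–exclusion: 1716 − 266 + 0 = 1450.

1450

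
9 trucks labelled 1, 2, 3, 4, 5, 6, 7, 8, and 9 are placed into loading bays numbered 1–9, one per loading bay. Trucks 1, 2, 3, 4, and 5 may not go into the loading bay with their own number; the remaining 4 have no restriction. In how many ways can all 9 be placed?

Let Aᵢ (for 1 ≤ i ≤ 5) be the placements that put truck i in its forbidden loading bay. Any j of these fix j positions, leaving (9−j)! ways to fill the rest, and there are C(5,j) ways to pick which j.
By inclusion–exclusion, the number of valid placements is Σ_{j=0}^{5} (−1)^j C(5,j)·(9−j)!.
Computing: 362880 − 201600 + 50400 − 7200 + 600 − 24 = 205056.

205056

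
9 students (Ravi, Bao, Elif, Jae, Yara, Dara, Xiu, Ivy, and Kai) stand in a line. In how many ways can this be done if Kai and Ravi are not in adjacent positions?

282240

Of the 9! = 362880 arrangements, those with Kai and Ravi adjacent number 2 × 8! = 80640 (treat the pair as a block with 2 internal orders).
Complementary counting: 362880 − 80640 = 282240.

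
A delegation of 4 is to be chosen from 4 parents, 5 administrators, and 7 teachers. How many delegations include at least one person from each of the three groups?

With no constraint there are C(16,4) = 1820 possible selections.
Selections missing a whole group: no parents → C(12,4) = 495; no administrators → C(11,4) = 330; no teachers → C(9,4) = 126.
Add back selections omitting two groups (i.e. drawn from a single group): C(4,4) + C(5,4) + C(7,4) = 41.
By inclusion–exclusion: 1820 − 951 + 41 = 910.

910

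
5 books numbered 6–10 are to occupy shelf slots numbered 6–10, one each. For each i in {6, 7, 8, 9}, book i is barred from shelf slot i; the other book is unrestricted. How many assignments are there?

Let Aᵢ (for 6 ≤ i ≤ 9) be the placements that put book i in its forbidden shelf slot. Any j of these fix j positions, leaving (5−j)! ways to fill the rest, and there are C(4,j) ways to pick which j.
By inclusion–exclusion, the number of valid placements is Σ_{j=0}^{4} (−1)^j C(4,j)·(5−j)!.
Computing: 120 − 96 + 36 − 8 + 1 = 53.

53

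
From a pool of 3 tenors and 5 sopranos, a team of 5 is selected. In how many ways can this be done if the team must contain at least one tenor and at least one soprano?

With no constraint there are C(8,5) = 56 possible selections.
Subtract selections that omit an entire group: no tenors → C(5,5) = 1; no sopranos → C(3,5) = 0.
Both groups omitted at once is impossible, so 56 − 1 = 55.

55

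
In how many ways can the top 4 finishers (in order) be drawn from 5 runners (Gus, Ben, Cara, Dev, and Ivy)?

120

This is an ordered selection of 4 from 5: P(5,4).
That gives 5 × 4 × 3 × 2 = 120.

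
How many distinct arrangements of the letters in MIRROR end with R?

With the last slot taken by R, it remains to arrange the other 5 letters (MIROR).
Those 5 letters have R appearing twice, giving (5)!/(2!) = 60.

60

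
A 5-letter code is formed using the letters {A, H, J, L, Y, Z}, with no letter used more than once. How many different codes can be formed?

This is a permutation of 5 out of 6: P(6,5) = 6!/1!.
That product is 6 × 5 × 4 × 3 × 2 = 720.

720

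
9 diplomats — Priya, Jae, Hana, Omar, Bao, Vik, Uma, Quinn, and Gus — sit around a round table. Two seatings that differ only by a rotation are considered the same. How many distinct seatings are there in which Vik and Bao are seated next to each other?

10080

Glue Vik and Bao into a block (2 internal orders). Seating 8 units around a circle gives (7)! arrangements.
So 2 × (7)! = 2 × 5040 = 10080.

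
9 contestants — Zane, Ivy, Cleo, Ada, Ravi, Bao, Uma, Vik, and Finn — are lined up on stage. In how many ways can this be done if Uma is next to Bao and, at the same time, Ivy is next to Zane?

Treat {Uma,Bao} as one block (2 orders) and {Ivy,Zane} as another (2 orders).
That leaves 7 units to arrange: 2 × 2 × 7! = 4 × 5040 = 20160.

20160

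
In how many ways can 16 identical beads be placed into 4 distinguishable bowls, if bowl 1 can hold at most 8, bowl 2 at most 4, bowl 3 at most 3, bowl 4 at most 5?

Without the upper bounds there are C(19,3) = 969 ways to split 16 among 4 bowls.
Subtract solutions that violate a single cap (substitute x_i' = x_i − (cap_i+1)): x_1 ≥ 9 gives C(10,3) = 120; x_2 ≥ 5 gives C(14,3) = 364; x_3 ≥ 4 gives C(15,3) = 455; x_4 ≥ 6 gives C(13,3) = 286. Together 1225.
Add back pairs where two caps are both exceeded: 10 + 20 + 4 + 120 + 56 + 84 = 294.
Subtract triples: 0 + 0 + 0 + 4 = 4.
By inclusion–exclusion the count is 969 − 1225 + 294 − 4 = 34.

34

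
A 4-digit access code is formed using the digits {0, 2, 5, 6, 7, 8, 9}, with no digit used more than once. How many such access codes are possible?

With no repetition, fill the 4 digits in order: 7 choices, then 6, down to 4.
That product is 7 × 6 × 5 × 4 = 840.

840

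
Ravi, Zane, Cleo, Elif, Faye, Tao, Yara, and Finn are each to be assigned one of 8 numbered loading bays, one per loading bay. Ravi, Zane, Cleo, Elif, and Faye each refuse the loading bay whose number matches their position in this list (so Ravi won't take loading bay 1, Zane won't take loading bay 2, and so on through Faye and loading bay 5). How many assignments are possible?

21234

Let Aᵢ (for 1 ≤ i ≤ 5) be the placements that put person i in their forbidden loading bay. Any j of these fix j positions, leaving (8−j)! ways to fill the rest, and there are C(5,j) ways to pick which j.
By inclusion–exclusion, the number of valid placements is Σ_{j=0}^{5} (−1)^j C(5,j)·(8−j)!.
Computing: 40320 − 25200 + 7200 − 1200 + 120 − 6 = 21234.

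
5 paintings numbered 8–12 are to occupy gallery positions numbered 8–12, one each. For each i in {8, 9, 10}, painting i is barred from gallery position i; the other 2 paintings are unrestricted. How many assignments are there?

Let Aᵢ (for i ∈ {8, 9, 10}) be the placements that put painting i in its forbidden gallery position. Any j of these fix j positions, leaving (5−j)! ways to fill the rest, and there are C(3,j) ways to pick which j.
By inclusion–exclusion, the number of valid placements is Σ_{j=0}^{3} (−1)^j C(3,j)·(5−j)!.
Computing: 120 − 72 + 18 − 2 = 64.

64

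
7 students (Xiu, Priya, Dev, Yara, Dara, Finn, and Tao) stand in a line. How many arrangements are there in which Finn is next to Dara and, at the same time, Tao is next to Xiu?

480

Treat {Finn,Dara} as one block (2 orders) and {Tao,Xiu} as another (2 orders).
That leaves 5 units to arrange: 2 × 2 × 5! = 4 × 120 = 480.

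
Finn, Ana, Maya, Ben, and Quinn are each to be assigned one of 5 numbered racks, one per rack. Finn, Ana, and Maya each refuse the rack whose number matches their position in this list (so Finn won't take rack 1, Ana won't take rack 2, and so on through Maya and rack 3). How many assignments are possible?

64

Let Aᵢ (for i ∈ {1, 2, 3}) be the placements that put person i in their forbidden rack. Any j of these fix j positions, leaving (5−j)! ways to fill the rest, and there are C(3,j) ways to pick which j.
By inclusion–exclusion, the number of valid placements is Σ_{j=0}^{3} (−1)^j C(3,j)·(5−j)!.
Computing: 120 − 72 + 18 − 2 = 64.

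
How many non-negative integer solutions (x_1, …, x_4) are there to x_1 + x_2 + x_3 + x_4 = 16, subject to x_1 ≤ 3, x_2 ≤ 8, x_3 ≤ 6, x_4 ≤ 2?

By stars and bars, unrestricted non-negative solutions to x_1+…+x_4 = 16 number C(16+3,3) = 969.
Subtract solutions that violate a single cap (substitute x_i' = x_i − (cap_i+1)): x_1 ≥ 4 gives C(15,3) = 455; x_2 ≥ 9 gives C(10,3) = 120; x_3 ≥ 7 gives C(12,3) = 220; x_4 ≥ 3 gives C(16,3) = 560. Together 1355.
Add back pairs where two caps are both exceeded: 20 + 56 + 220 + 1 + 35 + 84 = 416.
Subtract triples: 0 + 1 + 10 + 0 = 11.
By inclusion–exclusion the count is 969 − 1355 + 416 − 11 = 19.

19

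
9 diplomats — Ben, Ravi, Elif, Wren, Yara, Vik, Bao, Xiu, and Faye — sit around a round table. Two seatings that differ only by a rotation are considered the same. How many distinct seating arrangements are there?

40320

Seat Ben anywhere (absorbing the rotational symmetry), then permute the other 8: (8)! = 40320.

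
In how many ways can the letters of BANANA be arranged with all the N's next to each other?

20

Treat the 2 copies of N as a single block. The multiset to arrange is then {NN, A, A, A, B}, 5 items in all.
That gives (5)!/(3!) = 20 arrangements.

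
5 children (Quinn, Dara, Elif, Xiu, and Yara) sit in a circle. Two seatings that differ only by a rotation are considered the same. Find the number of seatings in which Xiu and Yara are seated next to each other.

Glue Xiu and Yara into a block (2 internal orders). Seating 4 units around a circle gives (3)! arrangements.
So 2 × (3)! = 2 × 6 = 12.

12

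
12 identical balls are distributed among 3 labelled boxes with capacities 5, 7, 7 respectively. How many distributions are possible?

33

Ignoring the caps, the number of non-negative solutions to x_1+…+x_3 = 12 is C(14,2) = 91.
Subtract solutions that violate a single cap (substitute x_i' = x_i − (cap_i+1)): x_1 ≥ 6 gives C(8,2) = 28; x_2 ≥ 8 gives C(6,2) = 15; x_3 ≥ 8 gives C(6,2) = 15. Together 58.
No two caps can be exceeded simultaneously, so the pair terms are all 0.
By inclusion–exclusion the count is 91 − 58 + 0 = 33.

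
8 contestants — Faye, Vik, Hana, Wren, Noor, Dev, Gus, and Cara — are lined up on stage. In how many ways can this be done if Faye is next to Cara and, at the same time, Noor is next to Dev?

Treat {Faye,Cara} as one block (2 orders) and {Noor,Dev} as another (2 orders).
That leaves 6 units to arrange: 2 × 2 × 6! = 4 × 720 = 2880.

2880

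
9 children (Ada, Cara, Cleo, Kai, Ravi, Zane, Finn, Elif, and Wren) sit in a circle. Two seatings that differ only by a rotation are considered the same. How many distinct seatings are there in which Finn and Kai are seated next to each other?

Glue Finn and Kai into a block (2 internal orders). Seating 8 units around a circle gives (7)! arrangements.
So 2 × (7)! = 2 × 5040 = 10080.

10080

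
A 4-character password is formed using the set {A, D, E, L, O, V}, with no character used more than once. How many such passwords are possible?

360

This is a permutation of 4 out of 6: P(6,4) = 6!/2!.
That product is 6 × 5 × 4 × 3 = 360.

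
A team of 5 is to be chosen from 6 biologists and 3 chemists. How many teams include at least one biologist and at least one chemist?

120

Unrestricted: C(9,5) = 126 ways to pick any 5 of the 9.
Subtract selections that omit an entire group: no biologists → C(3,5) = 0; no chemists → C(6,5) = 6.
Both groups omitted at once is impossible, so 126 − 6 = 120.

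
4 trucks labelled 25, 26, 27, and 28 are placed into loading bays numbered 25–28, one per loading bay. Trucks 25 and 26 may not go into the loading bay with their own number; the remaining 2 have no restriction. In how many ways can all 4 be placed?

14

Let Aᵢ (for i ∈ {25, 26}) be the placements that put truck i in its forbidden loading bay. Any j of these fix j positions, leaving (4−j)! ways to fill the rest, and there are C(2,j) ways to pick which j.
By inclusion–exclusion, the number of valid placements is Σ_{j=0}^{2} (−1)^j C(2,j)·(4−j)!.
Computing: 24 − 12 + 2 = 14.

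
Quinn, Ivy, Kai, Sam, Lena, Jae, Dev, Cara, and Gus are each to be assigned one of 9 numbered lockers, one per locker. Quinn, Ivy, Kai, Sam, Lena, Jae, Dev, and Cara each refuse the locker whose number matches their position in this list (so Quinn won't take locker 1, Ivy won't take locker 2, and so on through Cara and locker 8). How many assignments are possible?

Let Aᵢ (for 1 ≤ i ≤ 8) be the placements that put person i in their forbidden locker. Any j of these fix j positions, leaving (9−j)! ways to fill the rest, and there are C(8,j) ways to pick which j.
By inclusion–exclusion, the number of valid placements is Σ_{j=0}^{8} (−1)^j C(8,j)·(9−j)!.
Computing: 362880 − 322560 + 141120 − 40320 + 8400 − 1344 + 168 − 16 + 1 = 148329.

148329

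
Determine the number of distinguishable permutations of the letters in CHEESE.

Letter multiplicities in CHEESE: C×1, E×3, H×1, S×1.
The number of distinct arrangements is 6!/(3!) = 720/6 = 120.

120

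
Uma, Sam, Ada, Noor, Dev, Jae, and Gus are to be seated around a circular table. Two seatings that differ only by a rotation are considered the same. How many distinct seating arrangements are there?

720

Fix one person's seat to break rotational symmetry; the remaining 6 people can be arranged in (6)! = 720 ways.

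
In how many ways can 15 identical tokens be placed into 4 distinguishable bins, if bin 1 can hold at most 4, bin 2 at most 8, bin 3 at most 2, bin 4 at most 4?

By stars and bars, unrestricted non-negative solutions to x_1+…+x_4 = 15 number C(15+3,3) = 816.
Subtract solutions that violate a single cap (substitute x_i' = x_i − (cap_i+1)): x_1 ≥ 5 gives C(13,3) = 286; x_2 ≥ 9 gives C(9,3) = 84; x_3 ≥ 3 gives C(15,3) = 455; x_4 ≥ 5 gives C(13,3) = 286. Together 1111.
Add back pairs where two caps are both exceeded: 4 + 120 + 56 + 20 + 4 + 120 = 324.
Subtract triples: 0 + 0 + 10 + 0 = 10.
By inclusion–exclusion the count is 816 − 1111 + 324 − 10 = 19.

19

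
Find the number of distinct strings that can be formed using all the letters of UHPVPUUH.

Letter multiplicities in UHPVPUUH: H×2, P×2, U×3, V×1.
So there are 8! / (3!·2!·2!) = 1680 distinguishable arrangements.

1680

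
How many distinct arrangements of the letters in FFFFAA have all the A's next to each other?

Treat the 2 copies of A as a single block. The multiset to arrange is then {AA, F, F, F, F}, 5 items in all.
That gives (5)!/(4!) = 5 arrangements.

5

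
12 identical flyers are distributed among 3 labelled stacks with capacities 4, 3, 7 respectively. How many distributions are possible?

Ignoring the caps, the number of non-negative solutions to x_1+…+x_3 = 12 is C(14,2) = 91.
Subtract solutions that violate a single cap (substitute x_i' = x_i − (cap_i+1)): x_1 ≥ 5 gives C(9,2) = 36; x_2 ≥ 4 gives C(10,2) = 45; x_3 ≥ 8 gives C(6,2) = 15. Together 96.
Add back pairs where two caps are both exceeded: 10 + 0 + 1 = 11.
By inclusion–exclusion the count is 91 − 96 + 11 = 6.

6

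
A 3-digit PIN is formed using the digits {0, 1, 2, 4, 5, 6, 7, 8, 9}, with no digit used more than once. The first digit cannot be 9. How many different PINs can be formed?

448

The first digit has 9−1 = 8 choices (anything except 9).
The remaining 2 digits are filled from the other 8 symbols without repetition: 8 × 7 = 56.
Total: 8 × 56 = 448.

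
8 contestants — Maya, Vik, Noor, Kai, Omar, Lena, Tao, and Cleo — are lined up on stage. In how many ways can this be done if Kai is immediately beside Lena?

Treat {Kai, Lena} as a single unit. There are 7 units to order, and the pair itself can be ordered 2 ways.
That gives 2 × 7! = 2 × 5040 = 10080.

10080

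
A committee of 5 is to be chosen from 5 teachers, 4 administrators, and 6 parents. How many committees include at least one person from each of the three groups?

2170

Total 5-person selections from all 15: C(15,5) = 3003.
Selections missing a whole group: no teachers → C(10,5) = 252; no administrators → C(11,5) = 462; no parents → C(9,5) = 126.
Add back selections omitting two groups (i.e. drawn from a single group): C(5,5) + C(4,5) + C(6,5) = 7.
By inclusion–exclusion: 3003 − 840 + 7 = 2170.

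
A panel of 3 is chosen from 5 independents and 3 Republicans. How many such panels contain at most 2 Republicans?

55

Split by how many Republicans are chosen (0 through 2).
Sum: C(3,0)·C(5,3) + C(3,1)·C(5,2) + C(3,2)·C(5,1) = 10 + 30 + 15 = 55.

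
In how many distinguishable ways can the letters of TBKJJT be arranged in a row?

Letter multiplicities in TBKJJT: B×1, J×2, K×1, T×2.
Dividing 6! = 720 by 2!·2! = 4 for the repeated letters gives 180.

180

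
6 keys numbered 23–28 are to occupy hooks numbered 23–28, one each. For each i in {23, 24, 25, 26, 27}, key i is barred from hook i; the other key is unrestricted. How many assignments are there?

309

Let Aᵢ (for 23 ≤ i ≤ 27) be the placements that put key i in its forbidden hook. Any j of these fix j positions, leaving (6−j)! ways to fill the rest, and there are C(5,j) ways to pick which j.
By inclusion–exclusion, the number of valid placements is Σ_{j=0}^{5} (−1)^j C(5,j)·(6−j)!.
Computing: 720 − 600 + 240 − 60 + 10 − 1 = 309.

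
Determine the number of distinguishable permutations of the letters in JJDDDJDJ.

Letter multiplicities in JJDDDJDJ: D×4, J×4.
The number of distinct arrangements is 8!/(4!·4!) = 40320/576 = 70.

70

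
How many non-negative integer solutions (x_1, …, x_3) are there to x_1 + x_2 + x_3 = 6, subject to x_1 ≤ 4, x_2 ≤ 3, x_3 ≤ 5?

18

By stars and bars, unrestricted non-negative solutions to x_1+…+x_3 = 6 number C(6+2,2) = 28.
Subtract solutions that violate a single cap (substitute x_i' = x_i − (cap_i+1)): x_1 ≥ 5 gives C(3,2) = 3; x_2 ≥ 4 gives C(4,2) = 6; x_3 ≥ 6 gives C(2,2) = 1. Together 10.
No two caps can be exceeded simultaneously, so the pair terms are all 0.
By inclusion–exclusion the count is 28 − 10 + 0 = 18.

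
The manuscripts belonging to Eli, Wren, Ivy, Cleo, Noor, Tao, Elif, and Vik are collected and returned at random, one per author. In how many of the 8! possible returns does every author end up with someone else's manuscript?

Count assignments avoiding every fixed point. For any j of the 8 authors fixed to their own manuscript, the other 8−j can be arranged in (8−j)! ways.
By inclusion–exclusion this is Σ_{j=0}^{8} (−1)^j C(8,j)·(8−j)!.
Computing: 40320 − 40320 + 20160 − 6720 + 1680 − 336 + 56 − 8 + 1 = 14833.

14833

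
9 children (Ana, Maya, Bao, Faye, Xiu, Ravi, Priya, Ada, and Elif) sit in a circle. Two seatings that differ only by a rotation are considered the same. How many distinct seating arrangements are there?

Fix one person's seat to break rotational symmetry; the remaining 8 people can be arranged in (8)! = 40320 ways.

40320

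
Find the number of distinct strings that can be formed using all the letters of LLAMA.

The 5 letters of LLAMA have repeats: A appearing twice and L appearing twice.
So there are 5! / (2!·2!) = 30 distinguishable arrangements.

30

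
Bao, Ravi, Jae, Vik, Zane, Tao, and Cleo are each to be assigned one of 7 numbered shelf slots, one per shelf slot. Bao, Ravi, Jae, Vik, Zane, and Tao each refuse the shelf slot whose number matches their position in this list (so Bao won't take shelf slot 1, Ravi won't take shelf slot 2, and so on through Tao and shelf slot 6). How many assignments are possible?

2119

Let Aᵢ (for 1 ≤ i ≤ 6) be the placements that put person i in their forbidden shelf slot. Any j of these fix j positions, leaving (7−j)! ways to fill the rest, and there are C(6,j) ways to pick which j.
By inclusion–exclusion, the number of valid placements is Σ_{j=0}^{6} (−1)^j C(6,j)·(7−j)!.
Computing: 5040 − 4320 + 1800 − 480 + 90 − 12 + 1 = 2119.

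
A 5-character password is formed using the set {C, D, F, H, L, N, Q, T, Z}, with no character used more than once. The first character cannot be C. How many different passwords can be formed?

The first character has 9−1 = 8 choices (anything except C).
The remaining 4 characters are filled from the other 8 symbols without repetition: 8 × 7 × 6 × 5 = 1680.
Total: 8 × 1680 = 13440.

13440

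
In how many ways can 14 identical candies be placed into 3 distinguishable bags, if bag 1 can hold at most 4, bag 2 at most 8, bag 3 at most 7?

20

Without the upper bounds there are C(16,2) = 120 ways to split 14 among 3 bags.
Subtract solutions that violate a single cap (substitute x_i' = x_i − (cap_i+1)): x_1 ≥ 5 gives C(11,2) = 55; x_2 ≥ 9 gives C(7,2) = 21; x_3 ≥ 8 gives C(8,2) = 28. Together 104.
Add back pairs where two caps are both exceeded: 1 + 3 + 0 = 4.
By inclusion–exclusion the count is 120 − 104 + 4 = 20.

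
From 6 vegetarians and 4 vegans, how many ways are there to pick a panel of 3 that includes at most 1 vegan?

Split by how many vegans are chosen (0 through 1).
Sum: C(4,0)·C(6,3) + C(4,1)·C(6,2) = 20 + 60 = 80.

80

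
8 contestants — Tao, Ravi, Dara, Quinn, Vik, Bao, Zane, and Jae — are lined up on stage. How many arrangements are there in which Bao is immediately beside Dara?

Treat {Bao, Dara} as a single unit. There are 7 units to order, and the pair itself can be ordered 2 ways.
So the count is 2·(7)! = 10080.

10080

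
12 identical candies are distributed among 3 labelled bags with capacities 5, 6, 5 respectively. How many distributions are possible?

15

Ignoring the caps, the number of non-negative solutions to x_1+…+x_3 = 12 is C(14,2) = 91.
Subtract solutions that violate a single cap (substitute x_i' = x_i − (cap_i+1)): x_1 ≥ 6 gives C(8,2) = 28; x_2 ≥ 7 gives C(7,2) = 21; x_3 ≥ 6 gives C(8,2) = 28. Together 77.
Add back pairs where two caps are both exceeded: 0 + 1 + 0 = 1.
By inclusion–exclusion the count is 91 − 77 + 1 = 15.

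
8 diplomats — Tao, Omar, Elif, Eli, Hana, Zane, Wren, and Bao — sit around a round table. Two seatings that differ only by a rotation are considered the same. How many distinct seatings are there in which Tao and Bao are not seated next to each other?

Without the restriction there are (7)! = 5040 seatings.
Seatings with Tao beside Bao: treat them as a block with 2 internal orders, giving 2 × (6)! = 1440.
Subtracting, 5040 − 1440 = 3600.

3600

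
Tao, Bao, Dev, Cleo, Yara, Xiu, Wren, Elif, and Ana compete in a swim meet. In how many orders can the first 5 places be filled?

This is an ordered selection of 5 from 9: P(9,5).
That gives 9 × 8 × 7 × 6 × 5 = 15120.

15120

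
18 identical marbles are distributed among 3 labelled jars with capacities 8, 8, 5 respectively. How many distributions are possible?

10

By stars and bars, unrestricted non-negative solutions to x_1+…+x_3 = 18 number C(18+2,2) = 190.
Subtract solutions that violate a single cap (substitute x_i' = x_i − (cap_i+1)): x_1 ≥ 9 gives C(11,2) = 55; x_2 ≥ 9 gives C(11,2) = 55; x_3 ≥ 6 gives C(14,2) = 91. Together 201.
Add back pairs where two caps are both exceeded: 1 + 10 + 10 = 21.
By inclusion–exclusion the count is 190 − 201 + 21 = 10.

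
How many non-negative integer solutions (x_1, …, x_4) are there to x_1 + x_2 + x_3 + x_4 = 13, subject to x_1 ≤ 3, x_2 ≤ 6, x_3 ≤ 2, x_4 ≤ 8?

54

Ignoring the caps, the number of non-negative solutions to x_1+…+x_4 = 13 is C(16,3) = 560.
Subtract solutions that violate a single cap (substitute x_i' = x_i − (cap_i+1)): x_1 ≥ 4 gives C(12,3) = 220; x_2 ≥ 7 gives C(9,3) = 84; x_3 ≥ 3 gives C(13,3) = 286; x_4 ≥ 9 gives C(7,3) = 35. Together 625.
Add back pairs where two caps are both exceeded: 10 + 84 + 1 + 20 + 0 + 4 = 119.
By inclusion–exclusion the count is 560 − 625 + 119 = 54.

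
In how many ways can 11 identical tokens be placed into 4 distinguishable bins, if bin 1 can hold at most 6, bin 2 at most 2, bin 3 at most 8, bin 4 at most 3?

74

Ignoring the caps, the number of non-negative solutions to x_1+…+x_4 = 11 is C(14,3) = 364.
Subtract solutions that violate a single cap (substitute x_i' = x_i − (cap_i+1)): x_1 ≥ 7 gives C(7,3) = 35; x_2 ≥ 3 gives C(11,3) = 165; x_3 ≥ 9 gives C(5,3) = 10; x_4 ≥ 4 gives C(10,3) = 120. Together 330.
Add back pairs where two caps are both exceeded: 4 + 0 + 1 + 0 + 35 + 0 = 40.
By inclusion–exclusion the count is 364 − 330 + 40 = 74.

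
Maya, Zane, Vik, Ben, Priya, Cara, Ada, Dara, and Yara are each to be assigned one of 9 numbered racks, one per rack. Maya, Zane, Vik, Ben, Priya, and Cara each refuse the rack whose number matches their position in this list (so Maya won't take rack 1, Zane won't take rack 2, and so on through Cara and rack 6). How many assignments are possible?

Let Aᵢ (for 1 ≤ i ≤ 6) be the placements that put person i in their forbidden rack. Any j of these fix j positions, leaving (9−j)! ways to fill the rest, and there are C(6,j) ways to pick which j.
By inclusion–exclusion, the number of valid placements is Σ_{j=0}^{6} (−1)^j C(6,j)·(9−j)!.
Computing: 362880 − 241920 + 75600 − 14400 + 1800 − 144 + 6 = 183822.

183822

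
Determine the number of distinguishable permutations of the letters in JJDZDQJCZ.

JJDZDQJCZ has 9 letters with D appearing twice, J appearing 3 times, and Z appearing twice.
So there are 9! / (3!·2!·2!) = 15120 distinguishable arrangements.

15120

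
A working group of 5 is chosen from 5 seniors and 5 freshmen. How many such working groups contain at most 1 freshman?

26

Split by how many freshmen are chosen (0 through 1).
Sum: C(5,0)·C(5,5) + C(5,1)·C(5,4) = 1 + 25 = 26.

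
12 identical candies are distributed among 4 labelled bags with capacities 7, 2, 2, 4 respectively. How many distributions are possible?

18

By stars and bars, unrestricted non-negative solutions to x_1+…+x_4 = 12 number C(12+3,3) = 455.
Subtract solutions that violate a single cap (substitute x_i' = x_i − (cap_i+1)): x_1 ≥ 8 gives C(7,3) = 35; x_2 ≥ 3 gives C(12,3) = 220; x_3 ≥ 3 gives C(12,3) = 220; x_4 ≥ 5 gives C(10,3) = 120. Together 595.
Add back pairs where two caps are both exceeded: 4 + 4 + 0 + 84 + 35 + 35 = 162.
Subtract triples: 0 + 0 + 0 + 4 = 4.
By inclusion–exclusion the count is 455 − 595 + 162 − 4 = 18.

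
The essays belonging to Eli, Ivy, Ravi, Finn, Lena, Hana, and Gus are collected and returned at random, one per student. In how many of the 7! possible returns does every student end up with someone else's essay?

1854

Count assignments avoiding every fixed point. For any j of the 7 students fixed to their own essay, the other 7−j can be arranged in (7−j)! ways.
By inclusion–exclusion this is Σ_{j=0}^{7} (−1)^j C(7,j)·(7−j)!.
Computing: 5040 − 5040 + 2520 − 840 + 210 − 42 + 7 − 1 = 1854.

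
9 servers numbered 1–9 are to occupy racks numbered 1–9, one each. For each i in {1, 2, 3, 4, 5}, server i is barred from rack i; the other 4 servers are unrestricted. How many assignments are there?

205056

Let Aᵢ (for 1 ≤ i ≤ 5) be the placements that put server i in its forbidden rack. Any j of these fix j positions, leaving (9−j)! ways to fill the rest, and there are C(5,j) ways to pick which j.
By inclusion–exclusion, the number of valid placements is Σ_{j=0}^{5} (−1)^j C(5,j)·(9−j)!.
Computing: 362880 − 201600 + 50400 − 7200 + 600 − 24 = 205056.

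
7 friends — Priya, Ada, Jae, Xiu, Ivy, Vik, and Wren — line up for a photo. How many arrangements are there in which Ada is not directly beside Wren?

There are 7! = 5040 arrangements in all. If Ada and Wren are adjacent, merging them into one block gives 2·(6)! = 1440 arrangements.
So 5040 − 1440 = 3600 arrangements keep them apart.

3600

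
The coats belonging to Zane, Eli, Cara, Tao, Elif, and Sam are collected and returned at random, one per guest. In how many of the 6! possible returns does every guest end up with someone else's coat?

Let Aᵢ be the assignments in which guest i gets their own coat. We want the size of the complement of A₁∪…∪A_6.
By inclusion–exclusion this is Σ_{j=0}^{6} (−1)^j C(6,j)·(6−j)!.
Computing: 720 − 720 + 360 − 120 + 30 − 6 + 1 = 265.

265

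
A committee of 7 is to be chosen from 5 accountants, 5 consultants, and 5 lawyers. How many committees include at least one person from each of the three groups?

6075

Unrestricted: C(15,7) = 6435 ways to pick any 7 of the 15.
Subtract selections that omit an entire group: no accountants → C(10,7) = 120; no consultants → C(10,7) = 120; no lawyers → C(10,7) = 120.
Add back selections omitting two groups (i.e. drawn from a single group): C(5,7) + C(5,7) + C(5,7) = 0.
By inclusion–exclusion: 6435 − 360 + 0 = 6075.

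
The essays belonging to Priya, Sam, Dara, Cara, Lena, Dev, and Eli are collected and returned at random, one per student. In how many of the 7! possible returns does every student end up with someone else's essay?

Count assignments avoiding every fixed point. For any j of the 7 students fixed to their own essay, the other 7−j can be arranged in (7−j)! ways.
By inclusion–exclusion this is Σ_{j=0}^{7} (−1)^j C(7,j)·(7−j)!.
Computing: 5040 − 5040 + 2520 − 840 + 210 − 42 + 7 − 1 = 1854.

1854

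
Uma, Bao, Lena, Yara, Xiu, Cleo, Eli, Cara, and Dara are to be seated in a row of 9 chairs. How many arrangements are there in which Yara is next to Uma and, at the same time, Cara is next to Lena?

20160

Treat {Yara,Uma} as one block (2 orders) and {Cara,Lena} as another (2 orders).
That leaves 7 units to arrange: 2 × 2 × 7! = 4 × 5040 = 20160.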